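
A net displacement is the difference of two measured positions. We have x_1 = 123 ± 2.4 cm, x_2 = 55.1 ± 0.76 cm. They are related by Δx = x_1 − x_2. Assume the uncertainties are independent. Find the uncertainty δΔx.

Each term contributes (cᵢ δxᵢ)² to (δΔx)²:
  (δx_1)² = 5.76;  (δx_2)² = 0.578
δΔx = √(6.34) = 2.52 cm

2.52 cm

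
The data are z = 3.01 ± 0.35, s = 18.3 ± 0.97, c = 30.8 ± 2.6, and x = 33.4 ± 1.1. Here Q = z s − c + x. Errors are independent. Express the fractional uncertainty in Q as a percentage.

13.1%

Let p = z·s = 55.1. δp/p = √((1·δz/z)² + (1·δs/s)²) = √(0.0135 + 0.00281) = 0.128, so δp = 7.04.
Q = p − c + x: δQ = √(δp² + δc² + δx²) = √(49.5 + 6.76 + 1.21) = 7.58
Q = 57.7, so δQ/Q = 7.58/57.7 = 0.131.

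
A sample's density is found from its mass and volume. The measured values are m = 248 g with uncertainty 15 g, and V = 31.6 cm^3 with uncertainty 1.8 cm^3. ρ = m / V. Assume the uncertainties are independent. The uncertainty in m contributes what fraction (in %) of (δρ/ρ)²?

53.0%

(δρ/ρ)² = (1·δm/m)² + (-1·δV/V)²
  m term: (1×0.0605)² = 0.00366
  V term: (-1×0.0570)² = 0.00324
Total = 0.00690. Share from m = 0.00366/0.00690 = 0.530.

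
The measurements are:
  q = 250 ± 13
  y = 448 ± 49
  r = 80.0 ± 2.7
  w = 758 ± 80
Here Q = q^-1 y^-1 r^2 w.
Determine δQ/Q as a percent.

17.4%

Products/powers → add relative errors in quadrature, weighted by exponent:
  (-1·δq/q)² = (-1×0.0520)² = 0.00270;  (-1·δy/y)² = (-1×0.109)² = 0.0120;  (2·δr/r)² = (2×0.0338)² = 0.00456;  (1·δw/w)² = (1×0.106)² = 0.0111
δQ/Q = √(0.0304) = 0.174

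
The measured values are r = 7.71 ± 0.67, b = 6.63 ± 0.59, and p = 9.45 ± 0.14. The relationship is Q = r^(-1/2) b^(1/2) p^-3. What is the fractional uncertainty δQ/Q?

0.0764

For a monomial Q ∝ r^(-1/2), b^(1/2), p^-3, fractional errors add in quadrature:
  (−½·δr/r)² = (-0.5×0.0869)² = 0.00189;  (½·δb/b)² = (0.5×0.0890)² = 0.00198;  (-3·δp/p)² = (-3×0.0148)² = 0.00198
δQ/Q = √(0.00584) = 0.0764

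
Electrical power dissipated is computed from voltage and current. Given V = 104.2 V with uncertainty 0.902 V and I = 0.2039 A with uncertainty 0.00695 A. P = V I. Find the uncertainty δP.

Each factor contributes (exponent × relative error)² to (δP/P)²:
  (1·δV/V)² = (1×0.00866)² = 7.49e-05;  (1·δI/I)² = (1×0.0341)² = 0.00116
δP/P = √(0.00124) = 0.0352
P = 21.25 W, so δP = 0.0352 × 21.25 = 0.747 W.

0.747 W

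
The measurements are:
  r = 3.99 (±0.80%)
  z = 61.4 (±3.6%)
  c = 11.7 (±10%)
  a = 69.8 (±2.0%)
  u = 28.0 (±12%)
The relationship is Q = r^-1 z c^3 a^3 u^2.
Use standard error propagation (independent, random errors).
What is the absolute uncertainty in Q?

2.57e+12

For a monomial Q ∝ r^-1, z, c^3, a^3, u^2, fractional errors add in quadrature:
  (-1·δr/r)² = (-1×0.00800)² = 6.4e-05;  (1·δz/z)² = (1×0.0360)² = 0.00130;  (3·δc/c)² = (3×0.100)² = 0.0900;  (3·δa/a)² = (3×0.0200)² = 0.00360;  (2·δu/u)² = (2×0.120)² = 0.0576
δQ/Q = √(0.153) = 0.391
Q = 6.57e+12, so δQ = 0.391 × 6.57e+12 = 2.57e+12.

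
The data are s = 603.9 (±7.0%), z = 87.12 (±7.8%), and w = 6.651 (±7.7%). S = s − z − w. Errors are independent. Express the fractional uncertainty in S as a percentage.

Sums and differences: (δS)² = Σ (cᵢ δxᵢ)².
  (δs)² = 1790;  (δz)² = 46.2;  (δw)² = 0.262
δS = √(1830) = 42.8
S = 510.1, so δS/S = 42.8/510.1 = 0.0839.

8.39%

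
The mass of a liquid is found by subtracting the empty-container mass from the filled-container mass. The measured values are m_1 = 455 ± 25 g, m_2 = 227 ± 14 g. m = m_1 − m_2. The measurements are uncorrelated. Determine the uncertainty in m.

28.7 g

Absolute uncertainties add in quadrature for a linear combination:
  (δm_1)² = 625;  (δm_2)² = 196
δm = √(821) = 28.7 g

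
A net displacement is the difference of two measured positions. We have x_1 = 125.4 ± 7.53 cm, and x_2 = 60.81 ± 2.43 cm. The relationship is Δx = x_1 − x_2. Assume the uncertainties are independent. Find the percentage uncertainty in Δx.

Each term contributes (cᵢ δxᵢ)² to (δΔx)²:
  (δx_1)² = 56.7;  (δx_2)² = 5.90
δΔx = √(62.6) = 7.91 cm
Δx = 64.59 cm, so δΔx/Δx = 7.91/64.59 = 0.123.

12.3%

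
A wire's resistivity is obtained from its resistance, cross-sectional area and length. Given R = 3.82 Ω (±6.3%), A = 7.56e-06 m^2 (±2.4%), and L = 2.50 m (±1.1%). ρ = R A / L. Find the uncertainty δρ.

Since ρ is a product/quotient, work with relative uncertainties:
  (1·δR/R)² = (1×0.0630)² = 0.00397;  (1·δA/A)² = (1×0.0240)² = 0.000576;  (-1·δL/L)² = (-1×0.0110)² = 0.000121
δρ/ρ = √(0.00467) = 0.0683
ρ = 1.16e-05 Ω·m, so δρ = 0.0683 × 1.16e-05 = 7.89e-07 Ω·m.

7.89e-07 Ω·m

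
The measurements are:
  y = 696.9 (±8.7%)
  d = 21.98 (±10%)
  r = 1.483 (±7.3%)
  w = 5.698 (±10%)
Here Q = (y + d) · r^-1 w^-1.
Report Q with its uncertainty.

85.07 ± 12.7

Let u = y + d = 718.9. δu = √(δy² + δd²) = √(3680 + 4.83) = 60.7, so δu/u = 0.0844.
Q is then a monomial in u, r, w:
δQ/Q = √((δu/u)² + (-1·δr/r)² + (-1·δw/w)²) = √(0.00712 + 0.00533 + 0.0100) = 0.150
Q = 85.07, so δQ = 0.150 × 85.07 = 12.7.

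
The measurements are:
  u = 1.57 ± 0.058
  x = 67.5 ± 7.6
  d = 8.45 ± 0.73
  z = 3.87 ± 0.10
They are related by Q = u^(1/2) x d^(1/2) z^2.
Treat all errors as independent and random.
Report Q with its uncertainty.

3680 ± 488

Products/powers → add relative errors in quadrature, weighted by exponent:
  (½·δu/u)² = (0.5×0.0369)² = 0.000341;  (1·δx/x)² = (1×0.113)² = 0.0127;  (½·δd/d)² = (0.5×0.0864)² = 0.00187;  (2·δz/z)² = (2×0.0258)² = 0.00267
δQ/Q = √(0.0176) = 0.132
Q = 3680, so δQ = 0.132 × 3680 = 488.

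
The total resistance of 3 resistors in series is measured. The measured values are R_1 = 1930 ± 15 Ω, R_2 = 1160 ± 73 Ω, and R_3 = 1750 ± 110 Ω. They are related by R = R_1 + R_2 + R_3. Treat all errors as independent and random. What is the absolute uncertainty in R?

133 Ω

Each term contributes (cᵢ δxᵢ)² to (δR)²:
  (δR_1)² = 225;  (δR_2)² = 5330;  (δR_3)² = 12100
δR = √(17700) = 133 Ω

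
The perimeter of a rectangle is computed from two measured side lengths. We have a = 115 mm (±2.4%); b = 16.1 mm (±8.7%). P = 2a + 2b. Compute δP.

6.19 mm

P is a linear combination, so absolute uncertainties add in quadrature:
  (2·δa)² = 30.5;  (2·δb)² = 7.85
δP = √(38.3) = 6.19 mm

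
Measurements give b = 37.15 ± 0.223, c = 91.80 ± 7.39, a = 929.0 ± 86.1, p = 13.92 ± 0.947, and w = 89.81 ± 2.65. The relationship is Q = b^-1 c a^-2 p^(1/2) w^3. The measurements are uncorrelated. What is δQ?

1.73

For a monomial Q ∝ b^-1, c, a^-2, p^(1/2), w^3, fractional errors add in quadrature:
  (-1·δb/b)² = (-1×0.00600)² = 3.6e-05;  (1·δc/c)² = (1×0.0805)² = 0.00648;  (-2·δa/a)² = (-2×0.0927)² = 0.0344;  (½·δp/p)² = (0.5×0.0680)² = 0.00116;  (3·δw/w)² = (3×0.0295)² = 0.00784
δQ/Q = √(0.0499) = 0.223
Q = 7.738, so δQ = 0.223 × 7.738 = 1.73.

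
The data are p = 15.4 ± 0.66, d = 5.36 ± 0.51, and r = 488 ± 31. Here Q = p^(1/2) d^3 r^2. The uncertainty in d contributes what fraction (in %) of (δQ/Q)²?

83.1%

(δQ/Q)² = (½·δp/p)² + (3·δd/d)² + (2·δr/r)²
  p term: (0.5×0.0429)² = 0.000459
  d term: (3×0.0951)² = 0.0815
  r term: (2×0.0635)² = 0.0161
Total = 0.0981. Share from d = 0.0815/0.0981 = 0.831.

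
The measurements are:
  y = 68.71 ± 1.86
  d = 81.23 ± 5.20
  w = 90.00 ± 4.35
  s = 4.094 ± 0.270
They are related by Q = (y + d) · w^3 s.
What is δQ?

Let u = y + d = 149.9. δu = √(δy² + δd²) = √(3.46 + 27.0) = 5.52, so δu/u = 0.0368.
Q is then a monomial in u, w, s:
δQ/Q = √((δu/u)² + (3·δw/w)² + (1·δs/s)²) = √(0.00136 + 0.0210 + 0.00435) = 0.163
Q = 4.475e+08, so δQ = 0.163 × 4.475e+08 = 7.32e+07.

7.32e+07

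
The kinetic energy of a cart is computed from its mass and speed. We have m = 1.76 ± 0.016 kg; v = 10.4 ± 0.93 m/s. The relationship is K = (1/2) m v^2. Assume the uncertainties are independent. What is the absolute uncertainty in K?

17.0 J

Each factor contributes (exponent × relative error)² to (δK/K)²:
  (1·δm/m)² = (1×0.00909)² = 8.26e-05;  (2·δv/v)² = (2×0.0894)² = 0.0320
δK/K = √(0.0321) = 0.179
K = 95.2 J, so δK = 0.179 × 95.2 = 17.0 J.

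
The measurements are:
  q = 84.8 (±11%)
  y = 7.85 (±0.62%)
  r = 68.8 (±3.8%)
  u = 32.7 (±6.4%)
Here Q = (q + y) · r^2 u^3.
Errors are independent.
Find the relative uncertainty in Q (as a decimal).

Let w = q + y = 92.6. δw = √(δq² + δy²) = √(87.0 + 0.00237) = 9.33, so δw/w = 0.101.
Q is then a monomial in w, r, u:
δQ/Q = √((δw/w)² + (2·δr/r)² + (3·δu/u)²) = √(0.0101 + 0.00578 + 0.0369) = 0.230

0.230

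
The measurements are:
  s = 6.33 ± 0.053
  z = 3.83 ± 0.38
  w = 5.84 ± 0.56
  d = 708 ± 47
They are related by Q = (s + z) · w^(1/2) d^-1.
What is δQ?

0.00313

Let u = s + z = 10.2. δu = √(δs² + δz²) = √(0.00281 + 0.144) = 0.384, so δu/u = 0.0378.
Q is then a monomial in u, w, d:
δQ/Q = √((δu/u)² + (½·δw/w)² + (-1·δd/d)²) = √(0.00143 + 0.00230 + 0.00441) = 0.0902
Q = 0.0347, so δQ = 0.0902 × 0.0347 = 0.00313.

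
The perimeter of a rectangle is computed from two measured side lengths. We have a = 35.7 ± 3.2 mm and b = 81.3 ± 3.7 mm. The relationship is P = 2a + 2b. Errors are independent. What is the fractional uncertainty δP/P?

0.0418

For a sum/difference, combine absolute errors in quadrature:
  (2·δa)² = 41.0;  (2·δb)² = 54.8
δP = √(95.7) = 9.78 mm
P = 234 mm, so δP/P = 9.78/234 = 0.0418.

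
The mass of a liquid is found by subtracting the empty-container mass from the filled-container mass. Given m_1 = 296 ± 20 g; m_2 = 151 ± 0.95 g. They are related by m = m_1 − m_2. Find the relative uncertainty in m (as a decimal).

For a sum/difference, combine absolute errors in quadrature:
  (δm_1)² = 400;  (δm_2)² = 0.902
δm = √(401) = 20.0 g
m = 145 g, so δm/m = 20.0/145 = 0.138.

0.138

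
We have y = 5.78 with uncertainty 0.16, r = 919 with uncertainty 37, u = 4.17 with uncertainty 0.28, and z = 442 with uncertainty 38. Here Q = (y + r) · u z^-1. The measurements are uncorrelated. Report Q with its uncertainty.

8.72 ± 1.01

Let w = y + r = 925. δw = √(δy² + δr²) = √(0.0256 + 1370) = 37.0, so δw/w = 0.0400.
Q is then a monomial in w, u, z:
δQ/Q = √((δw/w)² + (1·δu/u)² + (-1·δz/z)²) = √(0.00160 + 0.00451 + 0.00739) = 0.116
Q = 8.72, so δQ = 0.116 × 8.72 = 1.01.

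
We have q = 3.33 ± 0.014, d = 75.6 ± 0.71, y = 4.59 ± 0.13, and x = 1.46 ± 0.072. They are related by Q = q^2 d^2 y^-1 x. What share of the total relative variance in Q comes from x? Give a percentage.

66.5%

(δQ/Q)² = (2·δq/q)² + (2·δd/d)² + (-1·δy/y)² + (1·δx/x)²
  q term: (2×0.00420)² = 7.07e-05
  d term: (2×0.00939)² = 0.000353
  y term: (-1×0.0283)² = 0.000802
  x term: (1×0.0493)² = 0.00243
Total = 0.00366. Share from x = 0.00243/0.00366 = 0.665.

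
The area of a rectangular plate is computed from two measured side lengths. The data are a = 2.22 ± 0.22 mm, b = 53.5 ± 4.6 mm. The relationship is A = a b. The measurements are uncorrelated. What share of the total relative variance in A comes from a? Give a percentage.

(δA/A)² = (1·δa/a)² + (1·δb/b)²
  a term: (1×0.0991)² = 0.00982
  b term: (1×0.0860)² = 0.00739
Total = 0.0172. Share from a = 0.00982/0.0172 = 0.571.

57.1%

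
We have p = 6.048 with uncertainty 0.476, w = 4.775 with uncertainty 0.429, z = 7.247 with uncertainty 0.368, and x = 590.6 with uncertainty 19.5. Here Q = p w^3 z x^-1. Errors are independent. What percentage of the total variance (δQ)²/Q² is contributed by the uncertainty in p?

(δQ/Q)² = (1·δp/p)² + (3·δw/w)² + (1·δz/z)² + (-1·δx/x)²
  p term: (1×0.0787)² = 0.00619
  w term: (3×0.0898)² = 0.0726
  z term: (1×0.0508)² = 0.00258
  x term: (-1×0.0330)² = 0.00109
Total = 0.0825. Share from p = 0.00619/0.0825 = 0.0751.

7.51%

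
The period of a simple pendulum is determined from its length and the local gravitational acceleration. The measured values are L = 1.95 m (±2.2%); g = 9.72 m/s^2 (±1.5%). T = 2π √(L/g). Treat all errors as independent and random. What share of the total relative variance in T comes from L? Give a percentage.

(δT/T)² = (½·δL/L)² + (−½·δg/g)²
  L term: (0.5×0.0220)² = 0.000121
  g term: (-0.5×0.0150)² = 5.63e-05
Total = 0.000177. Share from L = 0.000121/0.000177 = 0.683.

68.3%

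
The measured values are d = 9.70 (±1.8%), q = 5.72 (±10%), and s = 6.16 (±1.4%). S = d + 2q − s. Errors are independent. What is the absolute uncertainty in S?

Sums and differences: (δS)² = Σ (cᵢ δxᵢ)².
  (δd)² = 0.0305;  (2·δq)² = 1.31;  (δs)² = 0.00744
δS = √(1.35) = 1.16

1.16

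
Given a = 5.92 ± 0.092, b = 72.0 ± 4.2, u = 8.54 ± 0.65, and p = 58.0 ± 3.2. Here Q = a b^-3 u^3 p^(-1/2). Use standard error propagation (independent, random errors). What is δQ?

For a monomial Q ∝ a, b^-3, u^3, p^(-1/2), fractional errors add in quadrature:
  (1·δa/a)² = (1×0.0155)² = 0.000242;  (-3·δb/b)² = (-3×0.0583)² = 0.0306;  (3·δu/u)² = (3×0.0761)² = 0.0521;  (−½·δp/p)² = (-0.5×0.0552)² = 0.000761
δQ/Q = √(0.0838) = 0.289
Q = 0.00130, so δQ = 0.289 × 0.00130 = 0.000375.

0.000375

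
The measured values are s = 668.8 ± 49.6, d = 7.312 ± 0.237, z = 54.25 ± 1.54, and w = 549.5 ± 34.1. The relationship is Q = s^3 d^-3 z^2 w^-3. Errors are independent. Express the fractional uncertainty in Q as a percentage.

Relative error in a monomial: (δQ/Q)² = Σ (nᵢ · δxᵢ/xᵢ)².
  (3·δs/s)² = (3×0.0742)² = 0.0495;  (-3·δd/d)² = (-3×0.0324)² = 0.00946;  (2·δz/z)² = (2×0.0284)² = 0.00322;  (-3·δw/w)² = (-3×0.0621)² = 0.0347
δQ/Q = √(0.0968) = 0.311

31.1%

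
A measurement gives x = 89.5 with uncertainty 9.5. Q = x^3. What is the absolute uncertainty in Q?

2.28e+05

Q ∝ x^3, so δQ/Q = |3| · δx/x = 3 × 0.106 = 0.318.
Q = 7.17e+05, so δQ = 0.318 × 7.17e+05 = 2.28e+05.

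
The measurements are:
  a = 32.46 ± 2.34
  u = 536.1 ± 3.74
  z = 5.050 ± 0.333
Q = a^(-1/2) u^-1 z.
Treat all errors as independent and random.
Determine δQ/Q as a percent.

Relative error in a monomial: (δQ/Q)² = Σ (nᵢ · δxᵢ/xᵢ)².
  (−½·δa/a)² = (-0.5×0.0721)² = 0.00130;  (-1·δu/u)² = (-1×0.00698)² = 4.87e-05;  (1·δz/z)² = (1×0.0659)² = 0.00435
δQ/Q = √(0.00570) = 0.0755

7.55%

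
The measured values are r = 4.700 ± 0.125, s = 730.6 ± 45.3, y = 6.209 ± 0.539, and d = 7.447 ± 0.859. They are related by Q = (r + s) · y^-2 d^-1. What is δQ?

Let u = r + s = 735.3. δu = √(δr² + δs²) = √(0.0156 + 2050) = 45.3, so δu/u = 0.0616.
Q is then a monomial in u, y, d:
δQ/Q = √((δu/u)² + (-2·δy/y)² + (-1·δd/d)²) = √(0.00380 + 0.0301 + 0.0133) = 0.217
Q = 2.561, so δQ = 0.217 × 2.561 = 0.557.

0.557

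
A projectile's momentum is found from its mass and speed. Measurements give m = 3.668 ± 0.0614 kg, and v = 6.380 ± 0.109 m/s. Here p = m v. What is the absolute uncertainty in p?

0.560 kg·m/s

For a monomial p ∝ m, v, fractional errors add in quadrature:
  (1·δm/m)² = (1×0.0167)² = 0.000280;  (1·δv/v)² = (1×0.0171)² = 0.000292
δp/p = √(0.000572) = 0.0239
p = 23.40 kg·m/s, so δp = 0.0239 × 23.40 = 0.560 kg·m/s.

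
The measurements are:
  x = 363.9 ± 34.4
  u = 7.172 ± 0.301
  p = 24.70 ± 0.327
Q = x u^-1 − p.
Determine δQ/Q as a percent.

20.2%

Let w = x·u^-1 = 50.74. δw/w = √((1·δx/x)² + (-1·δu/u)²) = √(0.00894 + 0.00176) = 0.103, so δw = 5.25.
Q = w − p: δQ = √(δw² + δp²) = √(27.5 + 0.107) = 5.26
Q = 26.04, so δQ/Q = 5.26/26.04 = 0.202.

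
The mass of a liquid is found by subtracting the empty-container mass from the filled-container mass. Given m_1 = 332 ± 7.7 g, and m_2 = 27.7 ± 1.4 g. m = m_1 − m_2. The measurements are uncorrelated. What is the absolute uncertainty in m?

Absolute uncertainties add in quadrature for a linear combination:
  (δm_1)² = 59.3;  (δm_2)² = 1.96
δm = √(61.3) = 7.83 g

7.83 g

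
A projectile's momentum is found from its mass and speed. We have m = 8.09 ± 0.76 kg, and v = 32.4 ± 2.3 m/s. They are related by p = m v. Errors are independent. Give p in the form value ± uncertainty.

262 ± 30.9 kg·m/s

For a monomial p ∝ m, v, fractional errors add in quadrature:
  (1·δm/m)² = (1×0.0939)² = 0.00883;  (1·δv/v)² = (1×0.0710)² = 0.00504
δp/p = √(0.0139) = 0.118
p = 262 kg·m/s, so δp = 0.118 × 262 = 30.9 kg·m/s.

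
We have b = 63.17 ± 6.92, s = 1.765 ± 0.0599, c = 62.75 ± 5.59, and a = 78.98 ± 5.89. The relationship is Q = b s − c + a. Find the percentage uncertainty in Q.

Let p = b·s = 111.5. δp/p = √((1·δb/b)² + (1·δs/s)²) = √(0.0120 + 0.00115) = 0.115, so δp = 12.8.
Q = p − c + a: δQ = √(δp² + δc² + δa²) = √(163 + 31.2 + 34.7) = 15.1
Q = 127.7, so δQ/Q = 15.1/127.7 = 0.119.

11.9%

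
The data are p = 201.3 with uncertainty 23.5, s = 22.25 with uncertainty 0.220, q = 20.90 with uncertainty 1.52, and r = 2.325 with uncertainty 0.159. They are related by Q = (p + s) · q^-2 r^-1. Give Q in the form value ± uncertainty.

0.2201 ± 0.0423

Let u = p + s = 223.6. δu = √(δp² + δs²) = √(552 + 0.0484) = 23.5, so δu/u = 0.105.
Q is then a monomial in u, q, r:
δQ/Q = √((δu/u)² + (-2·δq/q)² + (-1·δr/r)²) = √(0.0111 + 0.0212 + 0.00468) = 0.192
Q = 0.2201, so δQ = 0.192 × 0.2201 = 0.0423.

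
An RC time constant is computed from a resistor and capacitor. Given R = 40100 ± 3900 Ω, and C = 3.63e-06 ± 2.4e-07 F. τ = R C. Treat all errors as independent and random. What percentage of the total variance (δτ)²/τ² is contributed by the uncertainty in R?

(δτ/τ)² = (1·δR/R)² + (1·δC/C)²
  R term: (1×0.0973)² = 0.00946
  C term: (1×0.0661)² = 0.00437
Total = 0.0138. Share from R = 0.00946/0.0138 = 0.684.

68.4%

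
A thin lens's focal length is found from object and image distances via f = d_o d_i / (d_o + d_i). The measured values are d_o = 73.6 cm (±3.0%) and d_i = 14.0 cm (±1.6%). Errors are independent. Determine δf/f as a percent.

∂f/∂d_o = (d_i/(d_o+d_i))² = 0.0255;  ∂f/∂d_i = (d_o/(d_o+d_i))² = 0.706
δf = √((∂f/∂d_o · δd_o)² + (∂f/∂d_i · δd_i)²) = √(0.00318 + 0.0250) = 0.168 cm
f = 11.8 cm, so δf/f = 0.168/11.8 = 0.0143.

1.43%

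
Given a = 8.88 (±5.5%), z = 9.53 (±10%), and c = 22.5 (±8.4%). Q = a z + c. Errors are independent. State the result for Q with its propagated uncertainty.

107 ± 9.84

Let p = a·z = 84.6. δp/p = √((1·δa/a)² + (1·δz/z)²) = √(0.00302 + 0.0100) = 0.114, so δp = 9.66.
Q = p + c: δQ = √(δp² + δc²) = √(93.3 + 3.57) = 9.84
Q = 107.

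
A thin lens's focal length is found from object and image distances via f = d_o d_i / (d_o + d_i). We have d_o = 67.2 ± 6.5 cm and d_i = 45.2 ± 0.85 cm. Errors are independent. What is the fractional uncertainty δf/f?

0.0405

∂f/∂d_o = (d_i/(d_o+d_i))² = 0.162;  ∂f/∂d_i = (d_o/(d_o+d_i))² = 0.357
δf = √((∂f/∂d_o · δd_o)² + (∂f/∂d_i · δd_i)²) = √(1.10 + 0.0923) = 1.09 cm
f = 27.0 cm, so δf/f = 1.09/27.0 = 0.0405.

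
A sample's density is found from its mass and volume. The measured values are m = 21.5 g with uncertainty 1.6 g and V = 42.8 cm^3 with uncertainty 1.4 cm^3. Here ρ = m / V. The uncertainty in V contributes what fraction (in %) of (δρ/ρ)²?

16.2%

(δρ/ρ)² = (1·δm/m)² + (-1·δV/V)²
  m term: (1×0.0744)² = 0.00554
  V term: (-1×0.0327)² = 0.00107
Total = 0.00661. Share from V = 0.00107/0.00661 = 0.162.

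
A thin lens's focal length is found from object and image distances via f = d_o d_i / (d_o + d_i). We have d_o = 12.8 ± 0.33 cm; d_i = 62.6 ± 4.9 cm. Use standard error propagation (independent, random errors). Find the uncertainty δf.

0.268 cm

∂f/∂d_o = (d_i/(d_o+d_i))² = 0.689;  ∂f/∂d_i = (d_o/(d_o+d_i))² = 0.0288
δf = √((∂f/∂d_o · δd_o)² + (∂f/∂d_i · δd_i)²) = √(0.0517 + 0.0199) = 0.268 cm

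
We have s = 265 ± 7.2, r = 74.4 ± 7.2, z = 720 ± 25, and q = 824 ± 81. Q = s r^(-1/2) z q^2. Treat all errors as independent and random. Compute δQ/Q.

0.207

For a monomial Q ∝ s, r^(-1/2), z, q^2, fractional errors add in quadrature:
  (1·δs/s)² = (1×0.0272)² = 0.000738;  (−½·δr/r)² = (-0.5×0.0968)² = 0.00234;  (1·δz/z)² = (1×0.0347)² = 0.00121;  (2·δq/q)² = (2×0.0983)² = 0.0387
δQ/Q = √(0.0429) = 0.207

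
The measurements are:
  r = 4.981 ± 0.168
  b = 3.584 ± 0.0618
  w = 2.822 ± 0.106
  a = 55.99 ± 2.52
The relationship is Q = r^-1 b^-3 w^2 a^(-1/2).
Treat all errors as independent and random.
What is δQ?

0.000463

Q is a product of powers, so relative uncertainties combine in quadrature:
  (-1·δr/r)² = (-1×0.0337)² = 0.00114;  (-3·δb/b)² = (-3×0.0172)² = 0.00268;  (2·δw/w)² = (2×0.0376)² = 0.00564;  (−½·δa/a)² = (-0.5×0.0450)² = 0.000506
δQ/Q = √(0.00996) = 0.0998
Q = 0.004641, so δQ = 0.0998 × 0.004641 = 0.000463.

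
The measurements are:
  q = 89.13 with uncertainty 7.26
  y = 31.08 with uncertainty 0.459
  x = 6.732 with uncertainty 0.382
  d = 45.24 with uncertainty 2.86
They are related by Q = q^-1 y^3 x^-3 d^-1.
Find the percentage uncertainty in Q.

Relative error in a monomial: (δQ/Q)² = Σ (nᵢ · δxᵢ/xᵢ)².
  (-1·δq/q)² = (-1×0.0815)² = 0.00663;  (3·δy/y)² = (3×0.0148)² = 0.00196;  (-3·δx/x)² = (-3×0.0567)² = 0.0290;  (-1·δd/d)² = (-1×0.0632)² = 0.00400
δQ/Q = √(0.0416) = 0.204

20.4%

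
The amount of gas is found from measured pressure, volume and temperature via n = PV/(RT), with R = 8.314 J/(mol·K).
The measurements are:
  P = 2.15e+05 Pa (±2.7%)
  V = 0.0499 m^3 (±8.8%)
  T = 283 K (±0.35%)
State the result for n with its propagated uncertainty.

4.56 ± 0.420 mol

n is a product of powers, so relative uncertainties combine in quadrature:
  (1·δP/P)² = (1×0.0270)² = 0.000729;  (1·δV/V)² = (1×0.0880)² = 0.00774;  (-1·δT/T)² = (-1×0.00350)² = 1.22e-05
δn/n = √(0.00849) = 0.0921
n = 4.56 mol, so δn = 0.0921 × 4.56 = 0.420 mol.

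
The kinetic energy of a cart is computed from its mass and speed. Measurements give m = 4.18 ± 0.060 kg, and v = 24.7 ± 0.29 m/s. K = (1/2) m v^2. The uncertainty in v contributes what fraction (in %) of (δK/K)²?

72.8%

(δK/K)² = (1·δm/m)² + (2·δv/v)²
  m term: (1×0.0144)² = 0.000206
  v term: (2×0.0117)² = 0.000551
Total = 0.000757. Share from v = 0.000551/0.000757 = 0.728.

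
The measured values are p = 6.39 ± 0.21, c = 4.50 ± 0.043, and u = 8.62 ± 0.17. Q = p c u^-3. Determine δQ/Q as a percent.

6.84%

Q is a product of powers, so relative uncertainties combine in quadrature:
  (1·δp/p)² = (1×0.0329)² = 0.00108;  (1·δc/c)² = (1×0.00956)² = 9.13e-05;  (-3·δu/u)² = (-3×0.0197)² = 0.00350
δQ/Q = √(0.00467) = 0.0684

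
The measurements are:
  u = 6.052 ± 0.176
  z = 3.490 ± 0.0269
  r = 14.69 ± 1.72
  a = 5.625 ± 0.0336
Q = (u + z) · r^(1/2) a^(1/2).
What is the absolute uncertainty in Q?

5.34

Let w = u + z = 9.542. δw = √(δu² + δz²) = √(0.0310 + 0.000724) = 0.178, so δw/w = 0.0187.
Q is then a monomial in w, r, a:
δQ/Q = √((δw/w)² + (½·δr/r)² + (½·δa/a)²) = √(0.000348 + 0.00343 + 8.92e-06) = 0.0615
Q = 86.74, so δQ = 0.0615 × 86.74 = 5.34.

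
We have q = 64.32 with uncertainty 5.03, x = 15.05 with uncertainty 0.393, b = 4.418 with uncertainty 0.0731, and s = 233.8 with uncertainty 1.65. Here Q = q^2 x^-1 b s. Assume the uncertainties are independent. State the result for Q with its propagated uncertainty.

For a monomial Q ∝ q^2, x^-1, b, s, fractional errors add in quadrature:
  (2·δq/q)² = (2×0.0782)² = 0.0245;  (-1·δx/x)² = (-1×0.0261)² = 0.000682;  (1·δb/b)² = (1×0.0165)² = 0.000274;  (1·δs/s)² = (1×0.00706)² = 4.98e-05
δQ/Q = √(0.0255) = 0.160
Q = 283900, so δQ = 0.160 × 283900 = 45300.

283900 ± 45300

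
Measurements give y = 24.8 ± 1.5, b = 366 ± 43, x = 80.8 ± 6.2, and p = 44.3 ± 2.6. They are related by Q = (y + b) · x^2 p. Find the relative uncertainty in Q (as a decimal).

Let u = y + b = 391. δu = √(δy² + δb²) = √(2.25 + 1850) = 43.0, so δu/u = 0.110.
Q is then a monomial in u, x, p:
δQ/Q = √((δu/u)² + (2·δx/x)² + (1·δp/p)²) = √(0.0121 + 0.0236 + 0.00344) = 0.198

0.198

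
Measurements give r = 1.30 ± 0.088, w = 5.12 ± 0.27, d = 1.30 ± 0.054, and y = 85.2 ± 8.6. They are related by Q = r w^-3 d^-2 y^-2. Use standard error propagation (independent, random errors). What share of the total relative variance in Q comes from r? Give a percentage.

(δQ/Q)² = (1·δr/r)² + (-3·δw/w)² + (-2·δd/d)² + (-2·δy/y)²
  r term: (1×0.0677)² = 0.00458
  w term: (-3×0.0527)² = 0.0250
  d term: (-2×0.0415)² = 0.00690
  y term: (-2×0.101)² = 0.0408
Total = 0.0773. Share from r = 0.00458/0.0773 = 0.0593.

5.93%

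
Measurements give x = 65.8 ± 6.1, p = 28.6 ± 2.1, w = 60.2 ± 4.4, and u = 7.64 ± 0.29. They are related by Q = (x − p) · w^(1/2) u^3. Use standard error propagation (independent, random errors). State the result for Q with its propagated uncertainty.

(1.29 ± 0.271) × 10^5

Let h = x − p = 37.2. δh = √(δx² + δp²) = √(37.2 + 4.41) = 6.45, so δh/h = 0.173.
Q is then a monomial in h, w, u:
δQ/Q = √((δh/h)² + (½·δw/w)² + (3·δu/u)²) = √(0.0301 + 0.00134 + 0.0130) = 0.211
Q = 1.29e+05, so δQ = 0.211 × 1.29e+05 = 27100.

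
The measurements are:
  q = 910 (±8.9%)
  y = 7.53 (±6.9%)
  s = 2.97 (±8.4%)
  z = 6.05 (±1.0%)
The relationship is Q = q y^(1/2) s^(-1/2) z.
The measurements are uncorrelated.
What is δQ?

Products/powers → add relative errors in quadrature, weighted by exponent:
  (1·δq/q)² = (1×0.0890)² = 0.00792;  (½·δy/y)² = (0.5×0.0690)² = 0.00119;  (−½·δs/s)² = (-0.5×0.0840)² = 0.00176;  (1·δz/z)² = (1×0.0100)² = 0.000100
δQ/Q = √(0.0110) = 0.105
Q = 8770, so δQ = 0.105 × 8770 = 918.

918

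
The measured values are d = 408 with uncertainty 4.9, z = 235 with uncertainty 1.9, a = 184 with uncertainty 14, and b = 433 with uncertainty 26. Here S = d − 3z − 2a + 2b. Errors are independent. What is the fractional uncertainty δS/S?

0.296

Sums and differences: (δS)² = Σ (cᵢ δxᵢ)².
  (δd)² = 24.0;  (3·δz)² = 32.5;  (2·δa)² = 784;  (2·δb)² = 2700
δS = √(3540) = 59.5
S = 201, so δS/S = 59.5/201 = 0.296.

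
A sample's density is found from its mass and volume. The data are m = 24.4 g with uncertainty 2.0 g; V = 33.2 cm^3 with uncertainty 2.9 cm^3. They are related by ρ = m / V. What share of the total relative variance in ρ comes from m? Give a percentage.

(δρ/ρ)² = (1·δm/m)² + (-1·δV/V)²
  m term: (1×0.0820)² = 0.00672
  V term: (-1×0.0873)² = 0.00763
Total = 0.0143. Share from m = 0.00672/0.0143 = 0.468.

46.8%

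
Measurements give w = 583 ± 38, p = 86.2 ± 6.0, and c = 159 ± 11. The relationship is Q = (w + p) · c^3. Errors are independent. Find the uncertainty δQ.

Let u = w + p = 669. δu = √(δw² + δp²) = √(1440 + 36.0) = 38.5, so δu/u = 0.0575.
Q is then a monomial in u, c:
δQ/Q = √((δu/u)² + (3·δc/c)²) = √(0.00330 + 0.0431) = 0.215
Q = 2.69e+09, so δQ = 0.215 × 2.69e+09 = 5.79e+08.

5.79e+08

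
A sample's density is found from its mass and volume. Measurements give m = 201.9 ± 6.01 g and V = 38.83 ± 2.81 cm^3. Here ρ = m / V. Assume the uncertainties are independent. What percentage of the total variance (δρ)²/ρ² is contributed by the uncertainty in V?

(δρ/ρ)² = (1·δm/m)² + (-1·δV/V)²
  m term: (1×0.0298)² = 0.000886
  V term: (-1×0.0724)² = 0.00524
Total = 0.00612. Share from V = 0.00524/0.00612 = 0.855.

85.5%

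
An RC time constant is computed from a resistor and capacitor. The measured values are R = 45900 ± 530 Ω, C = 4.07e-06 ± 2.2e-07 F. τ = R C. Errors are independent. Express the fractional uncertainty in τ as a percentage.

5.53%

For a monomial τ ∝ R, C, fractional errors add in quadrature:
  (1·δR/R)² = (1×0.0115)² = 0.000133;  (1·δC/C)² = (1×0.0541)² = 0.00292
δτ/τ = √(0.00306) = 0.0553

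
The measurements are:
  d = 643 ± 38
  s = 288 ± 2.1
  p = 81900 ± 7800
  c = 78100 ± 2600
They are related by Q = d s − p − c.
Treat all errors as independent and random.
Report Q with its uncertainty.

Let w = d·s = 1.85e+05. δw/w = √((1·δd/d)² + (1·δs/s)²) = √(0.00349 + 5.32e-05) = 0.0595, so δw = 11000.
Q = w − p − c: δQ = √(δw² + δp² + δc²) = √(1.22e+08 + 6.08e+07 + 6.76e+06) = 13800
Q = 25200.

25200 ± 13800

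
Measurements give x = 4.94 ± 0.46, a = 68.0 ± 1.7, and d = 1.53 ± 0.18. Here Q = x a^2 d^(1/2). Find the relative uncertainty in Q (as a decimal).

For a monomial Q ∝ x, a^2, d^(1/2), fractional errors add in quadrature:
  (1·δx/x)² = (1×0.0931)² = 0.00867;  (2·δa/a)² = (2×0.0250)² = 0.00250;  (½·δd/d)² = (0.5×0.118)² = 0.00346
δQ/Q = √(0.0146) = 0.121

0.121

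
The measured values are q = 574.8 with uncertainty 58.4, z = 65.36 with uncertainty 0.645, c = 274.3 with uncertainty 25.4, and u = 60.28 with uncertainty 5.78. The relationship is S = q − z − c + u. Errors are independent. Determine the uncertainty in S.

Sums and differences: (δS)² = Σ (cᵢ δxᵢ)².
  (δq)² = 3410;  (δz)² = 0.416;  (δc)² = 645;  (δu)² = 33.4
δS = √(4090) = 63.9

63.9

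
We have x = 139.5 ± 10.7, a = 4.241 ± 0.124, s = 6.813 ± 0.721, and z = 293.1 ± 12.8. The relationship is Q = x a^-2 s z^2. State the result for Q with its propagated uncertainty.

(4.539 ± 0.761) × 10^6

Since Q is a product/quotient, work with relative uncertainties:
  (1·δx/x)² = (1×0.0767)² = 0.00588;  (-2·δa/a)² = (-2×0.0292)² = 0.00342;  (1·δs/s)² = (1×0.106)² = 0.0112;  (2·δz/z)² = (2×0.0437)² = 0.00763
δQ/Q = √(0.0281) = 0.168
Q = 4.539e+06, so δQ = 0.168 × 4.539e+06 = 7.61e+05.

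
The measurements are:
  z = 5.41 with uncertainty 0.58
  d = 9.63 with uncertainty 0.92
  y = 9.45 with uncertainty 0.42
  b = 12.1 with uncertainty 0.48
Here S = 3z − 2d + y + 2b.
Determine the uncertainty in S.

2.74

Sums and differences: (δS)² = Σ (cᵢ δxᵢ)².
  (3·δz)² = 3.03;  (2·δd)² = 3.39;  (δy)² = 0.176;  (2·δb)² = 0.922
δS = √(7.51) = 2.74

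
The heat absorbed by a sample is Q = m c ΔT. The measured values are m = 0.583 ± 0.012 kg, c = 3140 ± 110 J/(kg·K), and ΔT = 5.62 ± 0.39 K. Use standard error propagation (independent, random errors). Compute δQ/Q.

0.0804

Each factor contributes (exponent × relative error)² to (δQ/Q)²:
  (1·δm/m)² = (1×0.0206)² = 0.000424;  (1·δc/c)² = (1×0.0350)² = 0.00123;  (1·δΔT/ΔT)² = (1×0.0694)² = 0.00482
δQ/Q = √(0.00647) = 0.0804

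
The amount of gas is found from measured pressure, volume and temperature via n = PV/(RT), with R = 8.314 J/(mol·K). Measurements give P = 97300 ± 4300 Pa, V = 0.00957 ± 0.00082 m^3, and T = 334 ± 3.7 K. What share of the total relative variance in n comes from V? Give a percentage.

(δn/n)² = (1·δP/P)² + (1·δV/V)² + (-1·δT/T)²
  P term: (1×0.0442)² = 0.00195
  V term: (1×0.0857)² = 0.00734
  T term: (-1×0.0111)² = 0.000123
Total = 0.00942. Share from V = 0.00734/0.00942 = 0.780.

78.0%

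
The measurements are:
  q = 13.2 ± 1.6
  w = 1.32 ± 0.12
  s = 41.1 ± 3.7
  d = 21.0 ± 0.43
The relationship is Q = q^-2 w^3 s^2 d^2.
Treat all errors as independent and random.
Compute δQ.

4020

Products/powers → add relative errors in quadrature, weighted by exponent:
  (-2·δq/q)² = (-2×0.121)² = 0.0588;  (3·δw/w)² = (3×0.0909)² = 0.0744;  (2·δs/s)² = (2×0.0900)² = 0.0324;  (2·δd/d)² = (2×0.0205)² = 0.00168
δQ/Q = √(0.167) = 0.409
Q = 9830, so δQ = 0.409 × 9830 = 4020.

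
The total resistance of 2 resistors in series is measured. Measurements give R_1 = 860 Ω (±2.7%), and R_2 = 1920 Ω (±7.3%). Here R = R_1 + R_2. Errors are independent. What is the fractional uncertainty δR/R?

For a sum/difference, combine absolute errors in quadrature:
  (δR_1)² = 539;  (δR_2)² = 19600
δR = √(20200) = 142 Ω
R = 2780 Ω, so δR/R = 142/2780 = 0.0511.

0.0511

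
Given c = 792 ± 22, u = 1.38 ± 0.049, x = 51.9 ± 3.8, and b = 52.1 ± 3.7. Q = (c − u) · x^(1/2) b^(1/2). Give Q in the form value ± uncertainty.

41100 ± 2390

Let w = c − u = 791. δw = √(δc² + δu²) = √(484 + 0.00240) = 22.0, so δw/w = 0.0278.
Q is then a monomial in w, x, b:
δQ/Q = √((δw/w)² + (½·δx/x)² + (½·δb/b)²) = √(0.000774 + 0.00134 + 0.00126) = 0.0581
Q = 41100, so δQ = 0.0581 × 41100 = 2390.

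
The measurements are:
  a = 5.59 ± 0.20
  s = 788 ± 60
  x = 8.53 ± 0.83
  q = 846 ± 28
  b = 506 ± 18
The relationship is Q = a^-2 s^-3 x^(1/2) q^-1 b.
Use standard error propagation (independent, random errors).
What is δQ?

Since Q is a product/quotient, work with relative uncertainties:
  (-2·δa/a)² = (-2×0.0358)² = 0.00512;  (-3·δs/s)² = (-3×0.0761)² = 0.0522;  (½·δx/x)² = (0.5×0.0973)² = 0.00237;  (-1·δq/q)² = (-1×0.0331)² = 0.00110;  (1·δb/b)² = (1×0.0356)² = 0.00127
δQ/Q = √(0.0620) = 0.249
Q = 1.14e-10, so δQ = 0.249 × 1.14e-10 = 2.85e-11.

2.85e-11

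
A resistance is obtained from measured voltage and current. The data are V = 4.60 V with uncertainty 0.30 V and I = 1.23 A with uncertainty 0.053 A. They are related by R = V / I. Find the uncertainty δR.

0.292 Ω

For a monomial R ∝ V, I^-1, fractional errors add in quadrature:
  (1·δV/V)² = (1×0.0652)² = 0.00425;  (-1·δI/I)² = (-1×0.0431)² = 0.00186
δR/R = √(0.00611) = 0.0782
R = 3.74 Ω, so δR = 0.0782 × 3.74 = 0.292 Ω.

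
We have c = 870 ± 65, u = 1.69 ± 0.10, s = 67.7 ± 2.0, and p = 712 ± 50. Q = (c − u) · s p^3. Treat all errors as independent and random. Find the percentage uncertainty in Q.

22.6%

Let w = c − u = 868. δw = √(δc² + δu²) = √(4220 + 0.0100) = 65.0, so δw/w = 0.0749.
Q is then a monomial in w, s, p:
δQ/Q = √((δw/w)² + (1·δs/s)² + (3·δp/p)²) = √(0.00560 + 0.000873 + 0.0444) = 0.226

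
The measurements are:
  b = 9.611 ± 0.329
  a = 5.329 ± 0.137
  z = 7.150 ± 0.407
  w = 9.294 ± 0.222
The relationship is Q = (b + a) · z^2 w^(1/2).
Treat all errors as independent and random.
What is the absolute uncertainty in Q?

Let u = b + a = 14.94. δu = √(δb² + δa²) = √(0.108 + 0.0188) = 0.356, so δu/u = 0.0239.
Q is then a monomial in u, z, w:
δQ/Q = √((δu/u)² + (2·δz/z)² + (½·δw/w)²) = √(0.000569 + 0.0130 + 0.000143) = 0.117
Q = 2328, so δQ = 0.117 × 2328 = 272.

272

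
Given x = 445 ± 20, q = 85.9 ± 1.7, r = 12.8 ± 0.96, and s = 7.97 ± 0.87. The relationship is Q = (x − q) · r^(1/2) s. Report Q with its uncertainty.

Let u = x − q = 359. δu = √(δx² + δq²) = √(400 + 2.89) = 20.1, so δu/u = 0.0559.
Q is then a monomial in u, r, s:
δQ/Q = √((δu/u)² + (½·δr/r)² + (1·δs/s)²) = √(0.00312 + 0.00141 + 0.0119) = 0.128
Q = 10200, so δQ = 0.128 × 10200 = 1310.

10200 ± 1310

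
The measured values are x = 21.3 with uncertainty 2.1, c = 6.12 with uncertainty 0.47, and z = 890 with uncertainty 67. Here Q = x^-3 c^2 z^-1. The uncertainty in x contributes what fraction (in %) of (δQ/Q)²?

74.9%

(δQ/Q)² = (-3·δx/x)² + (2·δc/c)² + (-1·δz/z)²
  x term: (-3×0.0986)² = 0.0875
  c term: (2×0.0768)² = 0.0236
  z term: (-1×0.0753)² = 0.00567
Total = 0.117. Share from x = 0.0875/0.117 = 0.749.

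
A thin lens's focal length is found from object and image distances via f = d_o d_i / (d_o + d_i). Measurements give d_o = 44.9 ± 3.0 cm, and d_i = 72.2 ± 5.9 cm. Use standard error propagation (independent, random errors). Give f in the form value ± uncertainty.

27.7 ± 1.43 cm

∂f/∂d_o = (d_i/(d_o+d_i))² = 0.380;  ∂f/∂d_i = (d_o/(d_o+d_i))² = 0.147
δf = √((∂f/∂d_o · δd_o)² + (∂f/∂d_i · δd_i)²) = √(1.30 + 0.752) = 1.43 cm
f = 27.7 cm.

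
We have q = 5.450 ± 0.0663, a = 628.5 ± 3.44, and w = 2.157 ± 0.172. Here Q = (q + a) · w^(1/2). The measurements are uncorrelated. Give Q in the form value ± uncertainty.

931.1 ± 37.5

Let u = q + a = 634.0. δu = √(δq² + δa²) = √(0.00440 + 11.8) = 3.44, so δu/u = 0.00543.
Q is then a monomial in u, w:
δQ/Q = √((δu/u)² + (½·δw/w)²) = √(2.95e-05 + 0.00159) = 0.0402
Q = 931.1, so δQ = 0.0402 × 931.1 = 37.5.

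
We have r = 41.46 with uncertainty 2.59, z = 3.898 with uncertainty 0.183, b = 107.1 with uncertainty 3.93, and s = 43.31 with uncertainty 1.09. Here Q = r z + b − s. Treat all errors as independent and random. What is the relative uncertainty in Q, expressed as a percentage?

Let p = r·z = 161.6. δp/p = √((1·δr/r)² + (1·δz/z)²) = √(0.00390 + 0.00220) = 0.0781, so δp = 12.6.
Q = p + b − s: δQ = √(δp² + δb² + δs²) = √(159 + 15.4 + 1.19) = 13.3
Q = 225.4, so δQ/Q = 13.3/225.4 = 0.0589.

5.89%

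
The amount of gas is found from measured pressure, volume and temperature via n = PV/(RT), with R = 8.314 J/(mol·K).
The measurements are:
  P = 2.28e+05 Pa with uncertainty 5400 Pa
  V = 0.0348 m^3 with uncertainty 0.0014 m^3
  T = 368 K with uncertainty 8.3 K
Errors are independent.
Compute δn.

0.134 mol

Each factor contributes (exponent × relative error)² to (δn/n)²:
  (1·δP/P)² = (1×0.0237)² = 0.000561;  (1·δV/V)² = (1×0.0402)² = 0.00162;  (-1·δT/T)² = (-1×0.0226)² = 0.000509
δn/n = √(0.00269) = 0.0518
n = 2.59 mol, so δn = 0.0518 × 2.59 = 0.134 mol.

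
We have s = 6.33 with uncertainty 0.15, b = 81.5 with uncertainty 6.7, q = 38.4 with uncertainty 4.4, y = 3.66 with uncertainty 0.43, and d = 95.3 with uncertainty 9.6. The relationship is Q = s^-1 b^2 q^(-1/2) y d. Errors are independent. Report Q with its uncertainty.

For a monomial Q ∝ s^-1, b^2, q^(-1/2), y, d, fractional errors add in quadrature:
  (-1·δs/s)² = (-1×0.0237)² = 0.000562;  (2·δb/b)² = (2×0.0822)² = 0.0270;  (−½·δq/q)² = (-0.5×0.115)² = 0.00328;  (1·δy/y)² = (1×0.117)² = 0.0138;  (1·δd/d)² = (1×0.101)² = 0.0101
δQ/Q = √(0.0548) = 0.234
Q = 59100, so δQ = 0.234 × 59100 = 13800.

59100 ± 13800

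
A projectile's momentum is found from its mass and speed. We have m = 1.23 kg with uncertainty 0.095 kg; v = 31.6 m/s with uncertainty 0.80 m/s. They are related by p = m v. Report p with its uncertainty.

Each factor contributes (exponent × relative error)² to (δp/p)²:
  (1·δm/m)² = (1×0.0772)² = 0.00597;  (1·δv/v)² = (1×0.0253)² = 0.000641
δp/p = √(0.00661) = 0.0813
p = 38.9 kg·m/s, so δp = 0.0813 × 38.9 = 3.16 kg·m/s.

38.9 ± 3.16 kg·m/s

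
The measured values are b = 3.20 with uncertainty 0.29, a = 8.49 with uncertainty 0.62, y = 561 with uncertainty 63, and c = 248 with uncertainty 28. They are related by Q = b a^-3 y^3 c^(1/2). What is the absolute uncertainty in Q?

6.05e+06

For a monomial Q ∝ b, a^-3, y^3, c^(1/2), fractional errors add in quadrature:
  (1·δb/b)² = (1×0.0906)² = 0.00821;  (-3·δa/a)² = (-3×0.0730)² = 0.0480;  (3·δy/y)² = (3×0.112)² = 0.114;  (½·δc/c)² = (0.5×0.113)² = 0.00319
δQ/Q = √(0.173) = 0.416
Q = 1.45e+07, so δQ = 0.416 × 1.45e+07 = 6.05e+06.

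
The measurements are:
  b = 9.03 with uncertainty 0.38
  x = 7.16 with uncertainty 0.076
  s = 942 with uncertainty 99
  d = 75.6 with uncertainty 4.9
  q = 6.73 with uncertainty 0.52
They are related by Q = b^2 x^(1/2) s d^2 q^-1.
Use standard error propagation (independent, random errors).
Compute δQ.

3.53e+07

Relative error in a monomial: (δQ/Q)² = Σ (nᵢ · δxᵢ/xᵢ)².
  (2·δb/b)² = (2×0.0421)² = 0.00708;  (½·δx/x)² = (0.5×0.0106)² = 2.82e-05;  (1·δs/s)² = (1×0.105)² = 0.0110;  (2·δd/d)² = (2×0.0648)² = 0.0168;  (-1·δq/q)² = (-1×0.0773)² = 0.00597
δQ/Q = √(0.0409) = 0.202
Q = 1.75e+08, so δQ = 0.202 × 1.75e+08 = 3.53e+07.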